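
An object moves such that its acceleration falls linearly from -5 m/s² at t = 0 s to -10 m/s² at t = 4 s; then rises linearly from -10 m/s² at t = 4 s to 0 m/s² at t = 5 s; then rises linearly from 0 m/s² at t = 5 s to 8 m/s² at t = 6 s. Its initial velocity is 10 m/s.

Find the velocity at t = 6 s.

-21 m/s

Δv equals the area under the a-t graph; then v = v₀ + Δv.
0–4 s: ½(-5 + -10)(4) = -30 m/s
4–5 s: ½(-10 + 0)(1) = -5 m/s
5–6 s: ½(0 + 8)(1) = 4 m/s
Δv = -31 m/s, so v(6) = 10 + (-31) = -21 m/s.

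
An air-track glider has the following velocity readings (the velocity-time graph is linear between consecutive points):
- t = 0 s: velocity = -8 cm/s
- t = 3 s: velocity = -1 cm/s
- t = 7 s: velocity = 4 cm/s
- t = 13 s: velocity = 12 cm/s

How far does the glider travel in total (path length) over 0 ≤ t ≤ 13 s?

Distance (not displacement) is the total path length: add the absolute areas under v-t.
0–3 s: |½(-8 + -1)(3)| = 13.5 cm
3–7 s: v = 0 at t = 3.8 s; triangle areas 0.4 + 6.4 = 6.8 cm
7–13 s: |½(4 + 12)(6)| = 48 cm
Total distance = 68.3 cm

68.3 cm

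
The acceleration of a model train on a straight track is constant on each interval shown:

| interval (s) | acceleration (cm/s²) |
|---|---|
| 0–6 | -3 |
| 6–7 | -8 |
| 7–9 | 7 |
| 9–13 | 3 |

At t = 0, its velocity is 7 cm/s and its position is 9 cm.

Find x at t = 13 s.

On each constant-a segment, Δv = aΔt and Δx = v₀Δt + ½aΔt²; chain segment to segment.
0–6 s: v starts 7 cm/s; Δx = 7·6 + ½·-3·6² = -12 cm; v ends -11 cm/s.
6–7 s: v starts -11 cm/s; Δx = -11·1 + ½·-8·1² = -15 cm; v ends -19 cm/s.
7–9 s: v starts -19 cm/s; Δx = -19·2 + ½·7·2² = -24 cm; v ends -5 cm/s.
9–13 s: v starts -5 cm/s; Δx = -5·4 + ½·3·4² = 4 cm; v ends 7 cm/s.
x(13) = 9 + Σ Δx = -38 cm.

-38 cm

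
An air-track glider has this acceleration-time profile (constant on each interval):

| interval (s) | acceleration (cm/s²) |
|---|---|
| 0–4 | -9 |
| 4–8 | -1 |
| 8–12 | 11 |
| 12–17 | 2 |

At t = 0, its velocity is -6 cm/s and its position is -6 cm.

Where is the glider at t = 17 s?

-359 cm

On each constant-a segment, Δv = aΔt and Δx = v₀Δt + ½aΔt²; chain segment to segment.
0–4 s: v starts -6 cm/s; Δx = -6·4 + ½·-9·4² = -96 cm; v ends -42 cm/s.
4–8 s: v starts -42 cm/s; Δx = -42·4 + ½·-1·4² = -176 cm; v ends -46 cm/s.
8–12 s: v starts -46 cm/s; Δx = -46·4 + ½·11·4² = -96 cm; v ends -2 cm/s.
12–17 s: v starts -2 cm/s; Δx = -2·5 + ½·2·5² = 15 cm; v ends 8 cm/s.
x(17) = -6 + Σ Δx = -359 cm.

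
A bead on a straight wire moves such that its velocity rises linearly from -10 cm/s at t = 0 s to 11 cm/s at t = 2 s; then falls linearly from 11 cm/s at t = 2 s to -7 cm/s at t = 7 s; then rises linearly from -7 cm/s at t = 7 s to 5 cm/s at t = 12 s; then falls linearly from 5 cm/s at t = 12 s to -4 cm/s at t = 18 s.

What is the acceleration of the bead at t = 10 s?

Acceleration is the slope of the v-t graph on 7–12 s: (5 − -7)/(12 − 7) = 2.4 cm/s².

2.4 cm/s²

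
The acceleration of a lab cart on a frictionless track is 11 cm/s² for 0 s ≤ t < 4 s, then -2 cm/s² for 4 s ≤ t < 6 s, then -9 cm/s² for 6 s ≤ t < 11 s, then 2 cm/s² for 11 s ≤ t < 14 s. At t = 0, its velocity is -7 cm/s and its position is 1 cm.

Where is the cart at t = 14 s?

156.5 cm

On each constant-a segment, Δv = aΔt and Δx = v₀Δt + ½aΔt²; chain segment to segment.
0–4 s: v starts -7 cm/s; Δx = -7·4 + ½·11·4² = 60 cm; v ends 37 cm/s.
4–6 s: v starts 37 cm/s; Δx = 37·2 + ½·-2·2² = 70 cm; v ends 33 cm/s.
6–11 s: v starts 33 cm/s; Δx = 33·5 + ½·-9·5² = 52.5 cm; v ends -12 cm/s.
11–14 s: v starts -12 cm/s; Δx = -12·3 + ½·2·3² = -27 cm; v ends -6 cm/s.
x(14) = 1 + Σ Δx = 156.5 cm.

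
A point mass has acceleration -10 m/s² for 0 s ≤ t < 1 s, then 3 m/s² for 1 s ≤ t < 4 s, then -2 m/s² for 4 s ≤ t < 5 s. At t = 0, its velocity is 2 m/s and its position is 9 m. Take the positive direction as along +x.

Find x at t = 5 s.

On each constant-a segment, Δv = aΔt and Δx = v₀Δt + ½aΔt²; chain segment to segment.
0–1 s: v starts 2 m/s; Δx = 2·1 + ½·-10·1² = -3 m; v ends -8 m/s.
1–4 s: v starts -8 m/s; Δx = -8·3 + ½·3·3² = -10.5 m; v ends 1 m/s.
4–5 s: v starts 1 m/s; Δx = 1·1 + ½·-2·1² = 0 m; v ends -1 m/s.
x(5) = 9 + Σ Δx = -4.5 m.

-4.5 m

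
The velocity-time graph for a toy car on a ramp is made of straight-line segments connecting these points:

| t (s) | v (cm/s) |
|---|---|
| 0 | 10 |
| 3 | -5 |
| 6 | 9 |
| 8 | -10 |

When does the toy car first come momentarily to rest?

t = 2 s

v changes sign on 0–3 s (from 10 to -5); the graph is linear there, so v = 0 at t = 0 + (-10)·(3 − 0)/(-5 − 10) = 2 s.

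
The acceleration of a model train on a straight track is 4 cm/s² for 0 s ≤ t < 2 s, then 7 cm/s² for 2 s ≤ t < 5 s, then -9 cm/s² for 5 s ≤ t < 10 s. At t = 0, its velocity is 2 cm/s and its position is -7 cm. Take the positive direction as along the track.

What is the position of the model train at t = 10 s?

On each constant-a segment, Δv = aΔt and Δx = v₀Δt + ½aΔt²; chain segment to segment.
0–2 s: v starts 2 cm/s; Δx = 2·2 + ½·4·2² = 12 cm; v ends 10 cm/s.
2–5 s: v starts 10 cm/s; Δx = 10·3 + ½·7·3² = 61.5 cm; v ends 31 cm/s.
5–10 s: v starts 31 cm/s; Δx = 31·5 + ½·-9·5² = 42.5 cm; v ends -14 cm/s.
x(10) = -7 + Σ Δx = 109 cm.

109 cm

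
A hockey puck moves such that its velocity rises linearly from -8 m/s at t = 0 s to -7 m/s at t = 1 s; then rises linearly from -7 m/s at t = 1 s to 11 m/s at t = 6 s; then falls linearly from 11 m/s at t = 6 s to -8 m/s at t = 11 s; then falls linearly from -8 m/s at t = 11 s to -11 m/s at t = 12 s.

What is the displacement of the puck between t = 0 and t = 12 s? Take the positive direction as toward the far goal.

0.5 m

Displacement is the signed area under the v-t curve.
0–1 s: ½(-8 + -7)(1) = -7.5 m
1–6 s: ½(-7 + 11)(5) = 10 m
6–11 s: ½(11 + -8)(5) = 7.5 m
11–12 s: ½(-8 + -11)(1) = -9.5 m
Net displacement = 0.5 m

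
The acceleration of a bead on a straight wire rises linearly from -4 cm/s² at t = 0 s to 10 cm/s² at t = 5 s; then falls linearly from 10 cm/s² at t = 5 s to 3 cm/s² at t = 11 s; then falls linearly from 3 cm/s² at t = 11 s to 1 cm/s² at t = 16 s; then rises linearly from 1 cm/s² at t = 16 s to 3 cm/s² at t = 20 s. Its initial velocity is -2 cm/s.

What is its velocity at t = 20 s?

70 cm/s

Δv equals the area under the a-t graph; then v = v₀ + Δv.
0–5 s: ½(-4 + 10)(5) = 15 cm/s
5–11 s: ½(10 + 3)(6) = 39 cm/s
11–16 s: ½(3 + 1)(5) = 10 cm/s
16–20 s: ½(1 + 3)(4) = 8 cm/s
Δv = 72 cm/s, so v(20) = -2 + (72) = 70 cm/s.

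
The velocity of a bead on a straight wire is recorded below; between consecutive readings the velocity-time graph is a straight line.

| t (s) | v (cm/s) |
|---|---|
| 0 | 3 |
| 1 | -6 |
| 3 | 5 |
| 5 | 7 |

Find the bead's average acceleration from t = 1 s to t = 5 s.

3.25 cm/s²

Average acceleration = Δv/Δt = (7 − -6)/(5 − 1) = 3.25 cm/s².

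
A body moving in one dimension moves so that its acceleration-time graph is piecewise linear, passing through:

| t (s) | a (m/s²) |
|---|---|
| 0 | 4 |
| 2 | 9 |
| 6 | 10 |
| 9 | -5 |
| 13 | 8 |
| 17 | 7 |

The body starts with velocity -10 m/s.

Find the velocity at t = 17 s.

84.5 m/s

Δv equals the area under the a-t graph; then v = v₀ + Δv.
0–2 s: ½(4 + 9)(2) = 13 m/s
2–6 s: ½(9 + 10)(4) = 38 m/s
6–9 s: ½(10 + -5)(3) = 7.5 m/s
9–13 s: ½(-5 + 8)(4) = 6 m/s
13–17 s: ½(8 + 7)(4) = 30 m/s
Δv = 94.5 m/s, so v(17) = -10 + (94.5) = 84.5 m/s.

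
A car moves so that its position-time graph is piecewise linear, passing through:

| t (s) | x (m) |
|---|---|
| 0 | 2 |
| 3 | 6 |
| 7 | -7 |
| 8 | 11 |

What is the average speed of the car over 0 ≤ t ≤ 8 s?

Average speed = (total path length)/(elapsed time); on a piecewise-linear x-t graph the path length is Σ|Δx|.
0–3 s: |Δx| = |6 − 2| = 4 m
3–7 s: |Δx| = |-7 − 6| = 13 m
7–8 s: |Δx| = |11 − -7| = 18 m
Total path = 35 m; average speed = 35/8 = 4.375 m/s.

4.375 m/s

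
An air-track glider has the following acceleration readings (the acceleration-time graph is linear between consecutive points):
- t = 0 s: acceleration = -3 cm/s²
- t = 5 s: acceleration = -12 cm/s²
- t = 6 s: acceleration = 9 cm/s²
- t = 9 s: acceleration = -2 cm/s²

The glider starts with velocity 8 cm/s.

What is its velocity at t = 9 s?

-20.5 cm/s

Δv equals the area under the a-t graph; then v = v₀ + Δv.
0–5 s: ½(-3 + -12)(5) = -37.5 cm/s
5–6 s: ½(-12 + 9)(1) = -1.5 cm/s
6–9 s: ½(9 + -2)(3) = 10.5 cm/s
Δv = -28.5 cm/s, so v(9) = 8 + (-28.5) = -20.5 cm/s.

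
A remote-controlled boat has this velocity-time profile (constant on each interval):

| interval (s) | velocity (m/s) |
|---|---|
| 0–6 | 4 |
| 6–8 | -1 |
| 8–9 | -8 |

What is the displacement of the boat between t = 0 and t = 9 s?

14 m

Net displacement equals the area under the velocity-time graph (areas below the axis count negative).
0–6 s: 4 × 6 = 24 m
6–8 s: -1 × 2 = -2 m
8–9 s: -8 × 1 = -8 m
Net displacement = 14 m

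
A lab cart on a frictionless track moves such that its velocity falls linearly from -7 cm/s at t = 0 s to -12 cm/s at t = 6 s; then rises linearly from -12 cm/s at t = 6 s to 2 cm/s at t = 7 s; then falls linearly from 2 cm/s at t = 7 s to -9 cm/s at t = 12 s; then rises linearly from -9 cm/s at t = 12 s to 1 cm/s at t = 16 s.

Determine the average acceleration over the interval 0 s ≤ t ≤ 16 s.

Average acceleration = Δv/Δt = (1 − -7)/(16 − 0) = 0.5 cm/s².

0.5 cm/s²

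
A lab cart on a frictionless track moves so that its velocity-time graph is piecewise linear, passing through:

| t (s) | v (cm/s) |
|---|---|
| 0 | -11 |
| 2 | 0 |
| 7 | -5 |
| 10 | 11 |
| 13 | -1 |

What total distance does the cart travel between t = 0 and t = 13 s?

52.4375 cm

Distance (not displacement) is the total path length: add the absolute areas under v-t.
0–2 s: |½(-11 + 0)(2)| = 11 cm
2–7 s: |½(0 + -5)(5)| = 12.5 cm
7–10 s: v = 0 at t = 7.9375 s; triangle areas 2.34375 + 11.34375 = 13.6875 cm
10–13 s: v = 0 at t = 12.75 s; triangle areas 15.125 + 0.125 = 15.25 cm
Total distance = 52.4375 cm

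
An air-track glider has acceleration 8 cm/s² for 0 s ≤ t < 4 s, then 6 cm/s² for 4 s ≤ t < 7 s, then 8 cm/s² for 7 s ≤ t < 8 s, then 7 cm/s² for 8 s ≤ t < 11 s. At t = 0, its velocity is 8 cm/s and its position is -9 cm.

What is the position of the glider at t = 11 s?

525.5 cm

On each constant-a segment, Δv = aΔt and Δx = v₀Δt + ½aΔt²; chain segment to segment.
0–4 s: v starts 8 cm/s; Δx = 8·4 + ½·8·4² = 96 cm; v ends 40 cm/s.
4–7 s: v starts 40 cm/s; Δx = 40·3 + ½·6·3² = 147 cm; v ends 58 cm/s.
7–8 s: v starts 58 cm/s; Δx = 58·1 + ½·8·1² = 62 cm; v ends 66 cm/s.
8–11 s: v starts 66 cm/s; Δx = 66·3 + ½·7·3² = 229.5 cm; v ends 87 cm/s.
x(11) = -9 + Σ Δx = 525.5 cm.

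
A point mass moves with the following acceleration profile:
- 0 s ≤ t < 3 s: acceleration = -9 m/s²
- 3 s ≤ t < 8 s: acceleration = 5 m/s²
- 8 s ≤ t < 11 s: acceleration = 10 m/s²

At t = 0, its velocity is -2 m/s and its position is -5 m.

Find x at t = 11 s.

-101 m

On each constant-a segment, Δv = aΔt and Δx = v₀Δt + ½aΔt²; chain segment to segment.
0–3 s: v starts -2 m/s; Δx = -2·3 + ½·-9·3² = -46.5 m; v ends -29 m/s.
3–8 s: v starts -29 m/s; Δx = -29·5 + ½·5·5² = -82.5 m; v ends -4 m/s.
8–11 s: v starts -4 m/s; Δx = -4·3 + ½·10·3² = 33 m; v ends 26 m/s.
x(11) = -5 + Σ Δx = -101 m.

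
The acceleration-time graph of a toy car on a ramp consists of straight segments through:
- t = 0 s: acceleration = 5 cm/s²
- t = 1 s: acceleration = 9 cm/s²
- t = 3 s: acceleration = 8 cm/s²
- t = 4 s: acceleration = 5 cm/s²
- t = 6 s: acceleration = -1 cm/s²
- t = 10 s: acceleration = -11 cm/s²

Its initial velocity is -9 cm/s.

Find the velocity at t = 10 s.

Δv equals the area under the a-t graph; then v = v₀ + Δv.
0–1 s: ½(5 + 9)(1) = 7 cm/s
1–3 s: ½(9 + 8)(2) = 17 cm/s
3–4 s: ½(8 + 5)(1) = 6.5 cm/s
4–6 s: ½(5 + -1)(2) = 4 cm/s
6–10 s: ½(-1 + -11)(4) = -24 cm/s
Δv = 10.5 cm/s, so v(10) = -9 + (10.5) = 1.5 cm/s.

1.5 cm/s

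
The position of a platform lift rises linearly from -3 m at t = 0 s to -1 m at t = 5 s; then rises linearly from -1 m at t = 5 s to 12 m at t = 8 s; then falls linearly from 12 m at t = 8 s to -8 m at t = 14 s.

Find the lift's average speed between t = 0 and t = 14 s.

Average speed = (total path length)/(elapsed time); on a piecewise-linear x-t graph the path length is Σ|Δx|.
0–5 s: |Δx| = |-1 − -3| = 2 m
5–8 s: |Δx| = |12 − -1| = 13 m
8–14 s: |Δx| = |-8 − 12| = 20 m
Total path = 35 m; average speed = 35/14 = 2.5 m/s.

2.5 m/s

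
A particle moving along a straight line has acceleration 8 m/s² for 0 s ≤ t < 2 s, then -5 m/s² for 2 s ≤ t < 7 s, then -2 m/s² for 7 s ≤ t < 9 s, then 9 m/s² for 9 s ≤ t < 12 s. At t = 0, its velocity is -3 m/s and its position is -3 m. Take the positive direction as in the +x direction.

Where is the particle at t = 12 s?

-26 m

On each constant-a segment, Δv = aΔt and Δx = v₀Δt + ½aΔt²; chain segment to segment.
0–2 s: v starts -3 m/s; Δx = -3·2 + ½·8·2² = 10 m; v ends 13 m/s.
2–7 s: v starts 13 m/s; Δx = 13·5 + ½·-5·5² = 2.5 m; v ends -12 m/s.
7–9 s: v starts -12 m/s; Δx = -12·2 + ½·-2·2² = -28 m; v ends -16 m/s.
9–12 s: v starts -16 m/s; Δx = -16·3 + ½·9·3² = -7.5 m; v ends 11 m/s.
x(12) = -3 + Σ Δx = -26 m.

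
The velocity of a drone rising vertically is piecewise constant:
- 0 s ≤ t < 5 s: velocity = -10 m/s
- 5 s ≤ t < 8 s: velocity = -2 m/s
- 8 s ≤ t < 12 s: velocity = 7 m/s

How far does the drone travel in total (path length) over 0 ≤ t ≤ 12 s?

84 m

Distance (not displacement) is the total path length: add the absolute areas under v-t.
0–5 s: |-10| × 5 = 50 m
5–8 s: |-2| × 3 = 6 m
8–12 s: |7| × 4 = 28 m
Total distance = 84 m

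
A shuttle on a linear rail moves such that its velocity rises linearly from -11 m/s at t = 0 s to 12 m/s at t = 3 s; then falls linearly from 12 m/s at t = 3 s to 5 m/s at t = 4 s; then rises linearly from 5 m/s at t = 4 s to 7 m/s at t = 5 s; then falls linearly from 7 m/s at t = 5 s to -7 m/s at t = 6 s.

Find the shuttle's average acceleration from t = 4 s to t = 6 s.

-6 m/s²

Average acceleration = Δv/Δt = (-7 − 5)/(6 − 4) = -6 m/s².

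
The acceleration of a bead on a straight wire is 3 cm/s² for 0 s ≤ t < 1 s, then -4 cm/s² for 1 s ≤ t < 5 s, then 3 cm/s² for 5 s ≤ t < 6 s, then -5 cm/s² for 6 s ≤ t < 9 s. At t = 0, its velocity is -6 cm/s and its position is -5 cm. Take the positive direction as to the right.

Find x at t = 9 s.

On each constant-a segment, Δv = aΔt and Δx = v₀Δt + ½aΔt²; chain segment to segment.
0–1 s: v starts -6 cm/s; Δx = -6·1 + ½·3·1² = -4.5 cm; v ends -3 cm/s.
1–5 s: v starts -3 cm/s; Δx = -3·4 + ½·-4·4² = -44 cm; v ends -19 cm/s.
5–6 s: v starts -19 cm/s; Δx = -19·1 + ½·3·1² = -17.5 cm; v ends -16 cm/s.
6–9 s: v starts -16 cm/s; Δx = -16·3 + ½·-5·3² = -70.5 cm; v ends -31 cm/s.
x(9) = -5 + Σ Δx = -141.5 cm.

-141.5 cm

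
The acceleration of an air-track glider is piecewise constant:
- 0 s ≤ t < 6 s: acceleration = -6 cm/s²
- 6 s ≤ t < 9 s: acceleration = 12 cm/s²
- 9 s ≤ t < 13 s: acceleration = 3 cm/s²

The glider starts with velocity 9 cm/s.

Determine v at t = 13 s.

21 cm/s

Δv equals the area under the a-t graph; then v = v₀ + Δv.
0–6 s: -6 × 6 = -36 cm/s
6–9 s: 12 × 3 = 36 cm/s
9–13 s: 3 × 4 = 12 cm/s
Δv = 12 cm/s, so v(13) = 9 + (12) = 21 cm/s.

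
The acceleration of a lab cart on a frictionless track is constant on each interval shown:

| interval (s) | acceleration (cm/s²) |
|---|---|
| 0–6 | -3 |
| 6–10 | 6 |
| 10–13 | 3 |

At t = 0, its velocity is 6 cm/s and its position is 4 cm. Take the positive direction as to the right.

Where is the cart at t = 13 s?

35.5 cm

On each constant-a segment, Δv = aΔt and Δx = v₀Δt + ½aΔt²; chain segment to segment.
0–6 s: v starts 6 cm/s; Δx = 6·6 + ½·-3·6² = -18 cm; v ends -12 cm/s.
6–10 s: v starts -12 cm/s; Δx = -12·4 + ½·6·4² = 0 cm; v ends 12 cm/s.
10–13 s: v starts 12 cm/s; Δx = 12·3 + ½·3·3² = 49.5 cm; v ends 21 cm/s.
x(13) = 4 + Σ Δx = 35.5 cm.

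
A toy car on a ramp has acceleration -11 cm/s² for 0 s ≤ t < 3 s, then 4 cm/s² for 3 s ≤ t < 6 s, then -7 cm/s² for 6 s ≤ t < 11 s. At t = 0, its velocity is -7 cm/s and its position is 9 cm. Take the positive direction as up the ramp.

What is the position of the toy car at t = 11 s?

On each constant-a segment, Δv = aΔt and Δx = v₀Δt + ½aΔt²; chain segment to segment.
0–3 s: v starts -7 cm/s; Δx = -7·3 + ½·-11·3² = -70.5 cm; v ends -40 cm/s.
3–6 s: v starts -40 cm/s; Δx = -40·3 + ½·4·3² = -102 cm; v ends -28 cm/s.
6–11 s: v starts -28 cm/s; Δx = -28·5 + ½·-7·5² = -227.5 cm; v ends -63 cm/s.
x(11) = 9 + Σ Δx = -391 cm.

-391 cm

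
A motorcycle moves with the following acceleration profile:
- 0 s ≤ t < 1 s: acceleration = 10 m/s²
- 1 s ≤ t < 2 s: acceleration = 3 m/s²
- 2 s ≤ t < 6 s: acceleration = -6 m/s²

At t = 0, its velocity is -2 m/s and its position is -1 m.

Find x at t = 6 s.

On each constant-a segment, Δv = aΔt and Δx = v₀Δt + ½aΔt²; chain segment to segment.
0–1 s: v starts -2 m/s; Δx = -2·1 + ½·10·1² = 3 m; v ends 8 m/s.
1–2 s: v starts 8 m/s; Δx = 8·1 + ½·3·1² = 9.5 m; v ends 11 m/s.
2–6 s: v starts 11 m/s; Δx = 11·4 + ½·-6·4² = -4 m; v ends -13 m/s.
x(6) = -1 + Σ Δx = 7.5 m.

7.5 m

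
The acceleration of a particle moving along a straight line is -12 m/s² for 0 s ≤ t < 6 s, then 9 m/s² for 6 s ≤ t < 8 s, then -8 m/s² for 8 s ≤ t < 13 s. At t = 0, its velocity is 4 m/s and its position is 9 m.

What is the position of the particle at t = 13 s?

-651 m

On each constant-a segment, Δv = aΔt and Δx = v₀Δt + ½aΔt²; chain segment to segment.
0–6 s: v starts 4 m/s; Δx = 4·6 + ½·-12·6² = -192 m; v ends -68 m/s.
6–8 s: v starts -68 m/s; Δx = -68·2 + ½·9·2² = -118 m; v ends -50 m/s.
8–13 s: v starts -50 m/s; Δx = -50·5 + ½·-8·5² = -350 m; v ends -90 m/s.
x(13) = 9 + Σ Δx = -651 m.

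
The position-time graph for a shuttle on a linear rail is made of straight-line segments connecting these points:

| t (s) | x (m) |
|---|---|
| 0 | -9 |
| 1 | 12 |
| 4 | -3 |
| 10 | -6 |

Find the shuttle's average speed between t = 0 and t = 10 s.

3.9 m/s

Average speed = (total path length)/(elapsed time); on a piecewise-linear x-t graph the path length is Σ|Δx|.
0–1 s: |Δx| = |12 − -9| = 21 m
1–4 s: |Δx| = |-3 − 12| = 15 m
4–10 s: |Δx| = |-6 − -3| = 3 m
Total path = 39 m; average speed = 39/10 = 3.9 m/s.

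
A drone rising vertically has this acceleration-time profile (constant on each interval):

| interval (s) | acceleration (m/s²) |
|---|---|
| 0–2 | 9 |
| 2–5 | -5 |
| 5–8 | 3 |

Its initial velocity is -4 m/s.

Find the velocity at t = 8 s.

8 m/s

Δv equals the area under the a-t graph; then v = v₀ + Δv.
0–2 s: 9 × 2 = 18 m/s
2–5 s: -5 × 3 = -15 m/s
5–8 s: 3 × 3 = 9 m/s
Δv = 12 m/s, so v(8) = -4 + (12) = 8 m/s.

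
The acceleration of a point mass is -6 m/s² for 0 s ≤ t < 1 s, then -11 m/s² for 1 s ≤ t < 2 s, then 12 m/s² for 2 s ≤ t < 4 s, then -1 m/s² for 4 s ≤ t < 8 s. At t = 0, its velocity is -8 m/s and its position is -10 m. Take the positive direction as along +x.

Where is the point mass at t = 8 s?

On each constant-a segment, Δv = aΔt and Δx = v₀Δt + ½aΔt²; chain segment to segment.
0–1 s: v starts -8 m/s; Δx = -8·1 + ½·-6·1² = -11 m; v ends -14 m/s.
1–2 s: v starts -14 m/s; Δx = -14·1 + ½·-11·1² = -19.5 m; v ends -25 m/s.
2–4 s: v starts -25 m/s; Δx = -25·2 + ½·12·2² = -26 m; v ends -1 m/s.
4–8 s: v starts -1 m/s; Δx = -1·4 + ½·-1·4² = -12 m; v ends -5 m/s.
x(8) = -10 + Σ Δx = -78.5 m.

-78.5 m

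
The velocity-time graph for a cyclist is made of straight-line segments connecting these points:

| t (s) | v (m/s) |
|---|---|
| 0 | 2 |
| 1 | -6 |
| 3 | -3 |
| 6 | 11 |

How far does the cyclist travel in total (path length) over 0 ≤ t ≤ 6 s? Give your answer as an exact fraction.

178/7 m

Total distance travelled is ∫|v| dt — sum the magnitudes of each area piece.
0–1 s: v = 0 at t = 0.25 s; triangle areas 0.25 + 2.25 = 2.5 m
1–3 s: |½(-6 + -3)(2)| = 9 m
3–6 s: v = 0 at t = 51/14 s; triangle areas 27/28 + 363/28 = 195/14 m
Total distance = 178/7 m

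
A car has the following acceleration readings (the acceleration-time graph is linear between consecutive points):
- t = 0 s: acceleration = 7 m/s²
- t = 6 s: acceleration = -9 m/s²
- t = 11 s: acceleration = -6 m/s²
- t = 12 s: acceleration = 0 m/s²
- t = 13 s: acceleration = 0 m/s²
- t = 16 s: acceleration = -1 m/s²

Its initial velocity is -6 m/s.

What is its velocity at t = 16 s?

Δv equals the area under the a-t graph; then v = v₀ + Δv.
0–6 s: ½(7 + -9)(6) = -6 m/s
6–11 s: ½(-9 + -6)(5) = -37.5 m/s
11–12 s: ½(-6 + 0)(1) = -3 m/s
12–13 s: 0 × 1 = 0 m/s
13–16 s: ½(0 + -1)(3) = -1.5 m/s
Δv = -48 m/s, so v(16) = -6 + (-48) = -54 m/s.

-54 m/s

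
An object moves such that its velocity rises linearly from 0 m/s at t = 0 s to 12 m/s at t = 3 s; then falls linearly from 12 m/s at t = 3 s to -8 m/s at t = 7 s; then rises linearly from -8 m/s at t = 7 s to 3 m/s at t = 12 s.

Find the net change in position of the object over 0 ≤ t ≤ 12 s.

Displacement is the signed area under the v-t curve.
0–3 s: ½(0 + 12)(3) = 18 m
3–7 s: ½(12 + -8)(4) = 8 m
7–12 s: ½(-8 + 3)(5) = -12.5 m
Net displacement = 13.5 m

13.5 m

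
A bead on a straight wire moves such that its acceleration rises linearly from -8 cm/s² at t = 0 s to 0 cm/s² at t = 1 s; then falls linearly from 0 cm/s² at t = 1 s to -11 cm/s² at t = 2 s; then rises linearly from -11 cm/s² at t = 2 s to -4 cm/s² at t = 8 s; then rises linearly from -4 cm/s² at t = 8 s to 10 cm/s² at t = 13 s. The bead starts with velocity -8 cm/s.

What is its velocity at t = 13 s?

-47.5 cm/s

Δv equals the area under the a-t graph; then v = v₀ + Δv.
0–1 s: ½(-8 + 0)(1) = -4 cm/s
1–2 s: ½(0 + -11)(1) = -5.5 cm/s
2–8 s: ½(-11 + -4)(6) = -45 cm/s
8–13 s: ½(-4 + 10)(5) = 15 cm/s
Δv = -39.5 cm/s, so v(13) = -8 + (-39.5) = -47.5 cm/s.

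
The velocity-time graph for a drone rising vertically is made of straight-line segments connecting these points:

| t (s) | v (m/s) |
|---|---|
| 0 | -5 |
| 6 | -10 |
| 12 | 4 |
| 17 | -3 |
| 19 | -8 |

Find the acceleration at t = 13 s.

Acceleration is the slope of the v-t graph on 12–17 s: (-3 − 4)/(17 − 12) = -1.4 m/s².

-1.4 m/s²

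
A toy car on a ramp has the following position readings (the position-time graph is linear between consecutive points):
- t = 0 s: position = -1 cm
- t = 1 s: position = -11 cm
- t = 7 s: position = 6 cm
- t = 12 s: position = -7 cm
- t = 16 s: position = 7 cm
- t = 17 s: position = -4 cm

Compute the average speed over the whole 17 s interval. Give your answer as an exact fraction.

65/17 cm/s

Average speed = (total path length)/(elapsed time); on a piecewise-linear x-t graph the path length is Σ|Δx|.
0–1 s: |Δx| = |-11 − -1| = 10 cm
1–7 s: |Δx| = |6 − -11| = 17 cm
7–12 s: |Δx| = |-7 − 6| = 13 cm
12–16 s: |Δx| = |7 − -7| = 14 cm
16–17 s: |Δx| = |-4 − 7| = 11 cm
Total path = 65 cm; average speed = 65/17 = 65/17 cm/s.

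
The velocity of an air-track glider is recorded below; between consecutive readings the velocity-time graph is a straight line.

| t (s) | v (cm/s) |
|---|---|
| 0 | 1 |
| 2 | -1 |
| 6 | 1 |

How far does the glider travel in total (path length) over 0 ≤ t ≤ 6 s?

Total distance travelled is ∫|v| dt — sum the magnitudes of each area piece.
0–2 s: v = 0 at t = 1 s; triangle areas 0.5 + 0.5 = 1 cm
2–6 s: v = 0 at t = 4 s; triangle areas 1 + 1 = 2 cm
Total distance = 3 cm

3 cm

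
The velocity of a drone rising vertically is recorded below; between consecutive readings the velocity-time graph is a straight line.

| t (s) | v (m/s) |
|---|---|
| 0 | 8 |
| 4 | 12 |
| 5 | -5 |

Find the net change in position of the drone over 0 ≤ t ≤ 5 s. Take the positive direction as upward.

43.5 m

Net displacement equals the area under the velocity-time graph (areas below the axis count negative).
0–4 s: ½(8 + 12)(4) = 40 m
4–5 s: ½(12 + -5)(1) = 3.5 m
Net displacement = 43.5 m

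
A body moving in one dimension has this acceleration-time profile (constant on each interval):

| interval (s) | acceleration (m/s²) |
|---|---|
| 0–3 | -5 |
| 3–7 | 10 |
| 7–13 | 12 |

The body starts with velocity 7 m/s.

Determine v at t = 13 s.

104 m/s

Δv equals the area under the a-t graph; then v = v₀ + Δv.
0–3 s: -5 × 3 = -15 m/s
3–7 s: 10 × 4 = 40 m/s
7–13 s: 12 × 6 = 72 m/s
Δv = 97 m/s, so v(13) = 7 + (97) = 104 m/s.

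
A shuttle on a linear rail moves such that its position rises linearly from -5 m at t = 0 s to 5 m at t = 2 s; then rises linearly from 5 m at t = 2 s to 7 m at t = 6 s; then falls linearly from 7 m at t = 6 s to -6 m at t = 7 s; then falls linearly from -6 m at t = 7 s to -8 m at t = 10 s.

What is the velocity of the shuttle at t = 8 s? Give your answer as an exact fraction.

-2/3 m/s

Velocity is the slope of the x-t graph on 7–10 s: (-8 − -6)/(10 − 7) = -2/3 m/s.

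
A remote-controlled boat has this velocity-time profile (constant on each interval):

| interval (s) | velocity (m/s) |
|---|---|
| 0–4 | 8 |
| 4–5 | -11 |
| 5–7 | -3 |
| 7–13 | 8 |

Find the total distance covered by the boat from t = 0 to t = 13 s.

Distance (not displacement) is the total path length: add the absolute areas under v-t.
0–4 s: |8| × 4 = 32 m
4–5 s: |-11| × 1 = 11 m
5–7 s: |-3| × 2 = 6 m
7–13 s: |8| × 6 = 48 m
Total distance = 97 m

97 m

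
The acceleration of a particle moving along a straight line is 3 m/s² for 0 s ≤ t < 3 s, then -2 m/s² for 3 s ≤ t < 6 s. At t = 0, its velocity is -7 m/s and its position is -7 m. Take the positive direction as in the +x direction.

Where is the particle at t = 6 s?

On each constant-a segment, Δv = aΔt and Δx = v₀Δt + ½aΔt²; chain segment to segment.
0–3 s: v starts -7 m/s; Δx = -7·3 + ½·3·3² = -7.5 m; v ends 2 m/s.
3–6 s: v starts 2 m/s; Δx = 2·3 + ½·-2·3² = -3 m; v ends -4 m/s.
x(6) = -7 + Σ Δx = -17.5 m.

-17.5 m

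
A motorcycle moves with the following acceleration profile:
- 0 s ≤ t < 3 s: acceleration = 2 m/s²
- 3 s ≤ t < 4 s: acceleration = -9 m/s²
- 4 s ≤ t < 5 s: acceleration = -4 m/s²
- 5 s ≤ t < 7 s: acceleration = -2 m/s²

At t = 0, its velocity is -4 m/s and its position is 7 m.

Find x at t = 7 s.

On each constant-a segment, Δv = aΔt and Δx = v₀Δt + ½aΔt²; chain segment to segment.
0–3 s: v starts -4 m/s; Δx = -4·3 + ½·2·3² = -3 m; v ends 2 m/s.
3–4 s: v starts 2 m/s; Δx = 2·1 + ½·-9·1² = -2.5 m; v ends -7 m/s.
4–5 s: v starts -7 m/s; Δx = -7·1 + ½·-4·1² = -9 m; v ends -11 m/s.
5–7 s: v starts -11 m/s; Δx = -11·2 + ½·-2·2² = -26 m; v ends -15 m/s.
x(7) = 7 + Σ Δx = -33.5 m.

-33.5 m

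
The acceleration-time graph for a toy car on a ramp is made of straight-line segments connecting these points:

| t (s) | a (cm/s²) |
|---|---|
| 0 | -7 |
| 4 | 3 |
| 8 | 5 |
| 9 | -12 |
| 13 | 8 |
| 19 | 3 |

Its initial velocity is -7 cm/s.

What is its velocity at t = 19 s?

Δv equals the area under the a-t graph; then v = v₀ + Δv.
0–4 s: ½(-7 + 3)(4) = -8 cm/s
4–8 s: ½(3 + 5)(4) = 16 cm/s
8–9 s: ½(5 + -12)(1) = -3.5 cm/s
9–13 s: ½(-12 + 8)(4) = -8 cm/s
13–19 s: ½(8 + 3)(6) = 33 cm/s
Δv = 29.5 cm/s, so v(19) = -7 + (29.5) = 22.5 cm/s.

22.5 cm/s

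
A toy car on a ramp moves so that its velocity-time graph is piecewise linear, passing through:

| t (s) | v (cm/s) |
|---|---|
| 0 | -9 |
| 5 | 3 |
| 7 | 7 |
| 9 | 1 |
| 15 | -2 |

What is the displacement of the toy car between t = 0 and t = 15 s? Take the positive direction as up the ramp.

0 cm

Displacement is the signed area under the v-t curve.
0–5 s: ½(-9 + 3)(5) = -15 cm
5–7 s: ½(3 + 7)(2) = 10 cm
7–9 s: ½(7 + 1)(2) = 8 cm
9–15 s: ½(1 + -2)(6) = -3 cm
Net displacement = 0 cm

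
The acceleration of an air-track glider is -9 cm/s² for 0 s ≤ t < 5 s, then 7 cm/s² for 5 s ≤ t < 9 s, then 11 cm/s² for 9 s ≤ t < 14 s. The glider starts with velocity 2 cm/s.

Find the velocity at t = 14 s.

40 cm/s

Δv equals the area under the a-t graph; then v = v₀ + Δv.
0–5 s: -9 × 5 = -45 cm/s
5–9 s: 7 × 4 = 28 cm/s
9–14 s: 11 × 5 = 55 cm/s
Δv = 38 cm/s, so v(14) = 2 + (38) = 40 cm/s.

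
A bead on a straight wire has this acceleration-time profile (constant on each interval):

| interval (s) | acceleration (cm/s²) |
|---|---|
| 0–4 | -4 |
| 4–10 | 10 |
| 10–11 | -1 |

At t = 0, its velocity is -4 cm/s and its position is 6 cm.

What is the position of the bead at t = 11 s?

On each constant-a segment, Δv = aΔt and Δx = v₀Δt + ½aΔt²; chain segment to segment.
0–4 s: v starts -4 cm/s; Δx = -4·4 + ½·-4·4² = -48 cm; v ends -20 cm/s.
4–10 s: v starts -20 cm/s; Δx = -20·6 + ½·10·6² = 60 cm; v ends 40 cm/s.
10–11 s: v starts 40 cm/s; Δx = 40·1 + ½·-1·1² = 39.5 cm; v ends 39 cm/s.
x(11) = 6 + Σ Δx = 57.5 cm.

57.5 cm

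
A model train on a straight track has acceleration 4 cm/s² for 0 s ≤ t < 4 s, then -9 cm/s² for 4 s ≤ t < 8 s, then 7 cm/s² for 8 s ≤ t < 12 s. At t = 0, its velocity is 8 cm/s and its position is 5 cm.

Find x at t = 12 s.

On each constant-a segment, Δv = aΔt and Δx = v₀Δt + ½aΔt²; chain segment to segment.
0–4 s: v starts 8 cm/s; Δx = 8·4 + ½·4·4² = 64 cm; v ends 24 cm/s.
4–8 s: v starts 24 cm/s; Δx = 24·4 + ½·-9·4² = 24 cm; v ends -12 cm/s.
8–12 s: v starts -12 cm/s; Δx = -12·4 + ½·7·4² = 8 cm; v ends 16 cm/s.
x(12) = 5 + Σ Δx = 101 cm.

101 cm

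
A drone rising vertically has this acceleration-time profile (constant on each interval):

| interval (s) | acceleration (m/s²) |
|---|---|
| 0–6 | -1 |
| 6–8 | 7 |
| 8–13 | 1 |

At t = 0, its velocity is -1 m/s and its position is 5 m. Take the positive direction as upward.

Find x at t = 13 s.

28.5 m

On each constant-a segment, Δv = aΔt and Δx = v₀Δt + ½aΔt²; chain segment to segment.
0–6 s: v starts -1 m/s; Δx = -1·6 + ½·-1·6² = -24 m; v ends -7 m/s.
6–8 s: v starts -7 m/s; Δx = -7·2 + ½·7·2² = 0 m; v ends 7 m/s.
8–13 s: v starts 7 m/s; Δx = 7·5 + ½·1·5² = 47.5 m; v ends 12 m/s.
x(13) = 5 + Σ Δx = 28.5 m.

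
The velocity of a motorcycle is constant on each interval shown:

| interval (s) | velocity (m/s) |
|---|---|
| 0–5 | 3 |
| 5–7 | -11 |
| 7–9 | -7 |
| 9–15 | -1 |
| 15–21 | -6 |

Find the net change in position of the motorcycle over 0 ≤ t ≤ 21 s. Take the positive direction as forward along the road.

-63 m

Displacement is the signed area under the v-t curve.
0–5 s: 3 × 5 = 15 m
5–7 s: -11 × 2 = -22 m
7–9 s: -7 × 2 = -14 m
9–15 s: -1 × 6 = -6 m
15–21 s: -6 × 6 = -36 m
Net displacement = -63 m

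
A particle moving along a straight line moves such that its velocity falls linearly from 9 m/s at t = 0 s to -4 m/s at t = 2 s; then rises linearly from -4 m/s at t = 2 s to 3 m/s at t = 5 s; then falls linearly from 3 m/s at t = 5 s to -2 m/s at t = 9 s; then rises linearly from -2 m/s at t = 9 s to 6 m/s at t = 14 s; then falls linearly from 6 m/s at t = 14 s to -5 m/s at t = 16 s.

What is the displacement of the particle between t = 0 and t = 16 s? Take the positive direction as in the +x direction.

16.5 m

Net displacement equals the area under the velocity-time graph (areas below the axis count negative).
0–2 s: ½(9 + -4)(2) = 5 m
2–5 s: ½(-4 + 3)(3) = -1.5 m
5–9 s: ½(3 + -2)(4) = 2 m
9–14 s: ½(-2 + 6)(5) = 10 m
14–16 s: ½(6 + -5)(2) = 1 m
Net displacement = 16.5 m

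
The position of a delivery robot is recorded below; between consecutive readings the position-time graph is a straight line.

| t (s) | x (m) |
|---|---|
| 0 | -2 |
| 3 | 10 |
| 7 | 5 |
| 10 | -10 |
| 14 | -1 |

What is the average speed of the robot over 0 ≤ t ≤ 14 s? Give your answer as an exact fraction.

Average speed = (total path length)/(elapsed time); on a piecewise-linear x-t graph the path length is Σ|Δx|.
0–3 s: |Δx| = |10 − -2| = 12 m
3–7 s: |Δx| = |5 − 10| = 5 m
7–10 s: |Δx| = |-10 − 5| = 15 m
10–14 s: |Δx| = |-1 − -10| = 9 m
Total path = 41 m; average speed = 41/14 = 41/14 m/s.

41/14 m/s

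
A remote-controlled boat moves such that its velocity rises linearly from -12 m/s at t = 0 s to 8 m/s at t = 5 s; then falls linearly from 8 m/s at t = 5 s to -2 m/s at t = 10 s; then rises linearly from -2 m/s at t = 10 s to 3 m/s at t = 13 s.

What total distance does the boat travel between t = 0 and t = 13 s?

46.9 m

Total distance travelled is ∫|v| dt — sum the magnitudes of each area piece.
0–5 s: v = 0 at t = 3 s; triangle areas 18 + 8 = 26 m
5–10 s: v = 0 at t = 9 s; triangle areas 16 + 1 = 17 m
10–13 s: v = 0 at t = 11.2 s; triangle areas 1.2 + 2.7 = 3.9 m
Total distance = 46.9 m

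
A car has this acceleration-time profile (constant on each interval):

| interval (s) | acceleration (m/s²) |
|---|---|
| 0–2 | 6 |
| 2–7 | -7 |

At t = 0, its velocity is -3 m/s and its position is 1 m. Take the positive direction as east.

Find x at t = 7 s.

On each constant-a segment, Δv = aΔt and Δx = v₀Δt + ½aΔt²; chain segment to segment.
0–2 s: v starts -3 m/s; Δx = -3·2 + ½·6·2² = 6 m; v ends 9 m/s.
2–7 s: v starts 9 m/s; Δx = 9·5 + ½·-7·5² = -42.5 m; v ends -26 m/s.
x(7) = 1 + Σ Δx = -35.5 m.

-35.5 m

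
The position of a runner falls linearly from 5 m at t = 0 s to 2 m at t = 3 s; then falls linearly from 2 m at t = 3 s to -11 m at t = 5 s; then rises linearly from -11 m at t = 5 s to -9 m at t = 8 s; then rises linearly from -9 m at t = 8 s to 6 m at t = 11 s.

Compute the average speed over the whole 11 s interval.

3 m/s

Average speed = (total path length)/(elapsed time); on a piecewise-linear x-t graph the path length is Σ|Δx|.
0–3 s: |Δx| = |2 − 5| = 3 m
3–5 s: |Δx| = |-11 − 2| = 13 m
5–8 s: |Δx| = |-9 − -11| = 2 m
8–11 s: |Δx| = |6 − -9| = 15 m
Total path = 33 m; average speed = 33/11 = 3 m/s.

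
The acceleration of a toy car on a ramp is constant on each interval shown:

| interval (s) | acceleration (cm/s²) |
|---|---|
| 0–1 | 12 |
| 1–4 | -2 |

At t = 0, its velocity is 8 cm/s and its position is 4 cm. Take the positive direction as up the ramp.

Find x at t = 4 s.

69 cm

On each constant-a segment, Δv = aΔt and Δx = v₀Δt + ½aΔt²; chain segment to segment.
0–1 s: v starts 8 cm/s; Δx = 8·1 + ½·12·1² = 14 cm; v ends 20 cm/s.
1–4 s: v starts 20 cm/s; Δx = 20·3 + ½·-2·3² = 51 cm; v ends 14 cm/s.
x(4) = 4 + Σ Δx = 69 cm.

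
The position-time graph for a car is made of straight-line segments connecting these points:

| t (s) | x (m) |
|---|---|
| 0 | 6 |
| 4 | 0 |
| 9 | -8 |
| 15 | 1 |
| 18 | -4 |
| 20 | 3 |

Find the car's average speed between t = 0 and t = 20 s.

Average speed = (total path length)/(elapsed time); on a piecewise-linear x-t graph the path length is Σ|Δx|.
0–4 s: |Δx| = |0 − 6| = 6 m
4–9 s: |Δx| = |-8 − 0| = 8 m
9–15 s: |Δx| = |1 − -8| = 9 m
15–18 s: |Δx| = |-4 − 1| = 5 m
18–20 s: |Δx| = |3 − -4| = 7 m
Total path = 35 m; average speed = 35/20 = 1.75 m/s.

1.75 m/s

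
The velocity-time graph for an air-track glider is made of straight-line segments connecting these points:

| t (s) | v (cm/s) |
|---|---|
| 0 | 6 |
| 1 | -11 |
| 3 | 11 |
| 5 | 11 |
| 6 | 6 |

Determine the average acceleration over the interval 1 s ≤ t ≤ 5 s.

Average acceleration = Δv/Δt = (11 − -11)/(5 − 1) = 5.5 cm/s².

5.5 cm/s²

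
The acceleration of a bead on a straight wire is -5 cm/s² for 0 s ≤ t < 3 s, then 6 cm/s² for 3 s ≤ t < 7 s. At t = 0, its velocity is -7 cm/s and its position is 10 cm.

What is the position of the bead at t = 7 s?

-73.5 cm

On each constant-a segment, Δv = aΔt and Δx = v₀Δt + ½aΔt²; chain segment to segment.
0–3 s: v starts -7 cm/s; Δx = -7·3 + ½·-5·3² = -43.5 cm; v ends -22 cm/s.
3–7 s: v starts -22 cm/s; Δx = -22·4 + ½·6·4² = -40 cm; v ends 2 cm/s.
x(7) = 10 + Σ Δx = -73.5 cm.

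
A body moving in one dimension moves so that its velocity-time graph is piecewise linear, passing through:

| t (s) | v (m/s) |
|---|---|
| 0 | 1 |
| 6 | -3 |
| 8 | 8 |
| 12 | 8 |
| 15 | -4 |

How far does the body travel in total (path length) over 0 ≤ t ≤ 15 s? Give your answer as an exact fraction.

Total distance travelled is ∫|v| dt — sum the magnitudes of each area piece.
0–6 s: v = 0 at t = 1.5 s; triangle areas 0.75 + 6.75 = 7.5 m
6–8 s: v = 0 at t = 72/11 s; triangle areas 9/11 + 64/11 = 73/11 m
8–12 s: |8| × 4 = 32 m
12–15 s: v = 0 at t = 14 s; triangle areas 8 + 2 = 10 m
Total distance = 1235/22 m

1235/22 m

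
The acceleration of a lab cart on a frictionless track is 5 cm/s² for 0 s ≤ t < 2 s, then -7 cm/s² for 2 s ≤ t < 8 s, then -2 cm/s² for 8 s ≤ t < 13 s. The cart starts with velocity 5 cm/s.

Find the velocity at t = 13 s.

Δv equals the area under the a-t graph; then v = v₀ + Δv.
0–2 s: 5 × 2 = 10 cm/s
2–8 s: -7 × 6 = -42 cm/s
8–13 s: -2 × 5 = -10 cm/s
Δv = -42 cm/s, so v(13) = 5 + (-42) = -37 cm/s.

-37 cm/s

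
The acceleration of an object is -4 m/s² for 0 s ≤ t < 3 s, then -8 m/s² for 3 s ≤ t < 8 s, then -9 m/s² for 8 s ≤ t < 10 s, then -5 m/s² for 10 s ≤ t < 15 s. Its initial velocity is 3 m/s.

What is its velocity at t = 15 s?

Δv equals the area under the a-t graph; then v = v₀ + Δv.
0–3 s: -4 × 3 = -12 m/s
3–8 s: -8 × 5 = -40 m/s
8–10 s: -9 × 2 = -18 m/s
10–15 s: -5 × 5 = -25 m/s
Δv = -95 m/s, so v(15) = 3 + (-95) = -92 m/s.

-92 m/s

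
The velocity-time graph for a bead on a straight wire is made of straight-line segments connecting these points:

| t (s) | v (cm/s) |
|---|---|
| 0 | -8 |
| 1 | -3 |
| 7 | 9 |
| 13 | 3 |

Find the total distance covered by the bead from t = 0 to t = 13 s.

64 cm

Distance (not displacement) is the total path length: add the absolute areas under v-t.
0–1 s: |½(-8 + -3)(1)| = 5.5 cm
1–7 s: v = 0 at t = 2.5 s; triangle areas 2.25 + 20.25 = 22.5 cm
7–13 s: |½(9 + 3)(6)| = 36 cm
Total distance = 64 cm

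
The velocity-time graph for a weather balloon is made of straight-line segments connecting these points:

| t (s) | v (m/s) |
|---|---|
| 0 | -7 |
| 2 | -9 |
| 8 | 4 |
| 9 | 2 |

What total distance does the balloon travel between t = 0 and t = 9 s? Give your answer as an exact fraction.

538/13 m

Total distance travelled is ∫|v| dt — sum the magnitudes of each area piece.
0–2 s: |½(-7 + -9)(2)| = 16 m
2–8 s: v = 0 at t = 80/13 s; triangle areas 243/13 + 48/13 = 291/13 m
8–9 s: |½(4 + 2)(1)| = 3 m
Total distance = 538/13 m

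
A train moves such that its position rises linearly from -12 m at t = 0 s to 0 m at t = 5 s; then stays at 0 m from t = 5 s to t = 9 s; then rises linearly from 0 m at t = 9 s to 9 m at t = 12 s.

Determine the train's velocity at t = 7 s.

Velocity is the slope of the x-t graph on 5–9 s: (0 − 0)/(9 − 5) = 0 m/s.

0 m/s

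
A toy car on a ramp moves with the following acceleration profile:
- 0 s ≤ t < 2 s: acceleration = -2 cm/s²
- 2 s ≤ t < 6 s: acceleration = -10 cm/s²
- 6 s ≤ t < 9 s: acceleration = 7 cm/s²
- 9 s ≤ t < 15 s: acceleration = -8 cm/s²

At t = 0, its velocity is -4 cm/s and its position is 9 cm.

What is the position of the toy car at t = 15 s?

On each constant-a segment, Δv = aΔt and Δx = v₀Δt + ½aΔt²; chain segment to segment.
0–2 s: v starts -4 cm/s; Δx = -4·2 + ½·-2·2² = -12 cm; v ends -8 cm/s.
2–6 s: v starts -8 cm/s; Δx = -8·4 + ½·-10·4² = -112 cm; v ends -48 cm/s.
6–9 s: v starts -48 cm/s; Δx = -48·3 + ½·7·3² = -112.5 cm; v ends -27 cm/s.
9–15 s: v starts -27 cm/s; Δx = -27·6 + ½·-8·6² = -306 cm; v ends -75 cm/s.
x(15) = 9 + Σ Δx = -533.5 cm.

-533.5 cm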